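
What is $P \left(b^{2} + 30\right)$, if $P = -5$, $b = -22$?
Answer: $-2570$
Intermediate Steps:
$P \left(b^{2} + 30\right) = - 5 \left(\left(-22\right)^{2} + 30\right) = - 5 \left(484 + 30\right) = \left(-5\right) 514 = -2570$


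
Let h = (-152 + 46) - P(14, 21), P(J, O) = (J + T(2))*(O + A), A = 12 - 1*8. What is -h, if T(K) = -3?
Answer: 381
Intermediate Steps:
A = 4 (A = 12 - 8 = 4)
P(J, O) = (-3 + J)*(4 + O) (P(J, O) = (J - 3)*(O + 4) = (-3 + J)*(4 + O))
h = -381 (h = (-152 + 46) - (-12 - 3*21 + 4*14 + 14*21) = -106 - (-12 - 63 + 56 + 294) = -106 - 1*275 = -106 - 275 = -381)
-h = -1*(-381) = 381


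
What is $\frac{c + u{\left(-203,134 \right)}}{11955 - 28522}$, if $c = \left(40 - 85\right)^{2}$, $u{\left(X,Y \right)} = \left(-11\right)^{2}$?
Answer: $- \frac{2146}{16567} \approx -0.12953$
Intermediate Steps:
$u{\left(X,Y \right)} = 121$
$c = 2025$ ($c = \left(-45\right)^{2} = 2025$)
$\frac{c + u{\left(-203,134 \right)}}{11955 - 28522} = \frac{2025 + 121}{11955 - 28522} = \frac{2146}{-16567} = 2146 \left(- \frac{1}{16567}\right) = - \frac{2146}{16567}$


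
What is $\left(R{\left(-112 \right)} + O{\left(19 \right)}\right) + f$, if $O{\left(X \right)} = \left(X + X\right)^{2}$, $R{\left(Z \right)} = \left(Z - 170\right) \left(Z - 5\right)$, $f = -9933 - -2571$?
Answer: $27076$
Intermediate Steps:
$f = -7362$ ($f = -9933 + 2571 = -7362$)
$R{\left(Z \right)} = \left(-170 + Z\right) \left(-5 + Z\right)$
$O{\left(X \right)} = 4 X^{2}$ ($O{\left(X \right)} = \left(2 X\right)^{2} = 4 X^{2}$)
$\left(R{\left(-112 \right)} + O{\left(19 \right)}\right) + f = \left(\left(850 + \left(-112\right)^{2} - -19600\right) + 4 \cdot 19^{2}\right) - 7362 = \left(\left(850 + 12544 + 19600\right) + 4 \cdot 361\right) - 7362 = \left(32994 + 1444\right) - 7362 = 34438 - 7362 = 27076$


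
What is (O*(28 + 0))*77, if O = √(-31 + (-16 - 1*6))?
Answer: 2156*I*√53 ≈ 15696.0*I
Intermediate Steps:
O = I*√53 (O = √(-31 + (-16 - 6)) = √(-31 - 22) = √(-53) = I*√53 ≈ 7.2801*I)
(O*(28 + 0))*77 = ((I*√53)*(28 + 0))*77 = ((I*√53)*28)*77 = (28*I*√53)*77 = 2156*I*√53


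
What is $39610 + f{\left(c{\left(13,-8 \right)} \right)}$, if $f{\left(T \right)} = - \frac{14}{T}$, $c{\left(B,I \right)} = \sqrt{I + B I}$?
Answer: $39610 + \frac{i \sqrt{7}}{2} \approx 39610.0 + 1.3229 i$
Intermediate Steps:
$39610 + f{\left(c{\left(13,-8 \right)} \right)} = 39610 - \frac{14}{\sqrt{- 8 \left(1 + 13\right)}} = 39610 - \frac{14}{\sqrt{\left(-8\right) 14}} = 39610 - \frac{14}{\sqrt{-112}} = 39610 - \frac{14}{4 i \sqrt{7}} = 39610 - 14 \left(- \frac{i \sqrt{7}}{28}\right) = 39610 + \frac{i \sqrt{7}}{2}$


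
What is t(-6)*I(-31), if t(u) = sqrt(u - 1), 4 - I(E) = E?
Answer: 35*I*sqrt(7) ≈ 92.601*I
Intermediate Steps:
I(E) = 4 - E
t(u) = sqrt(-1 + u)
t(-6)*I(-31) = sqrt(-1 - 6)*(4 - 1*(-31)) = sqrt(-7)*(4 + 31) = (I*sqrt(7))*35 = 35*I*sqrt(7)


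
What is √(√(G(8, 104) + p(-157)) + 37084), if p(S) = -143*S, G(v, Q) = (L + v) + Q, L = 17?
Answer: √(37084 + 2*√5645) ≈ 192.96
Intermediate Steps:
G(v, Q) = 17 + Q + v (G(v, Q) = (17 + v) + Q = 17 + Q + v)
√(√(G(8, 104) + p(-157)) + 37084) = √(√((17 + 104 + 8) - 143*(-157)) + 37084) = √(√(129 + 22451) + 37084) = √(√22580 + 37084) = √(2*√5645 + 37084) = √(37084 + 2*√5645)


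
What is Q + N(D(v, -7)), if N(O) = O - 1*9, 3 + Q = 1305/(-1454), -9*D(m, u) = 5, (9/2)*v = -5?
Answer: -176047/13086 ≈ -13.453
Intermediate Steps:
v = -10/9 (v = (2/9)*(-5) = -10/9 ≈ -1.1111)
D(m, u) = -5/9 (D(m, u) = -1/9*5 = -5/9)
Q = -5667/1454 (Q = -3 + 1305/(-1454) = -3 + 1305*(-1/1454) = -3 - 1305/1454 = -5667/1454 ≈ -3.8975)
N(O) = -9 + O (N(O) = O - 9 = -9 + O)
Q + N(D(v, -7)) = -5667/1454 + (-9 - 5/9) = -5667/1454 - 86/9 = -176047/13086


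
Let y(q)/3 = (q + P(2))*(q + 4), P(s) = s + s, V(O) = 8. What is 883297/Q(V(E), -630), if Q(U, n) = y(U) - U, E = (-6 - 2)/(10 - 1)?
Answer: 883297/424 ≈ 2083.2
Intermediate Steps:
E = -8/9 ≈ -0.88889
P(s) = 2*s
y(q) = 3*(4 + q)² (y(q) = 3*((q + 2*2)*(q + 4)) = 3*((q + 4)*(4 + q)) = 3*((4 + q)*(4 + q)) = 3*(4 + q)²)
Q(U, n) = 48 + 3*U² + 23*U (Q(U, n) = (48 + 3*U² + 24*U) - U = 48 + 3*U² + 23*U)
883297/Q(V(E), -630) = 883297/(48 + 3*8² + 23*8) = 883297/(48 + 3*64 + 184) = 883297/(48 + 192 + 184) = 883297/424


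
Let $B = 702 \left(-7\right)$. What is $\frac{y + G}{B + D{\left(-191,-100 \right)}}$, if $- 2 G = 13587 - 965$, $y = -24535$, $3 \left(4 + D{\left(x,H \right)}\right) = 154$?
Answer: $\frac{46269}{7300} \approx 6.3382$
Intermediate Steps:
$D{\left(x,H \right)} = \frac{142}{3}$ ($D{\left(x,H \right)} = -4 + \frac{1}{3} \cdot 154 = -4 + \frac{154}{3} = \frac{142}{3}$)
$B = -4914$
$G = -6311$ ($G = - \frac{13587 - 965}{2} = \left(- \frac{1}{2}\right) 12622 = -6311$)
$\frac{y + G}{B + D{\left(-191,-100 \right)}} = \frac{-24535 - 6311}{-4914 + \frac{142}{3}} = - \frac{30846}{- \frac{14600}{3}} = \left(-30846\right) \left(- \frac{3}{14600}\right) = \frac{46269}{7300}$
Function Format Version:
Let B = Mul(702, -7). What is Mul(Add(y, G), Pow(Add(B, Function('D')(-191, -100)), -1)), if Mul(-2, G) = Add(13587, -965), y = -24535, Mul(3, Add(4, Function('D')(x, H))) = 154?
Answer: Rational(46269, 7300) ≈ 6.3382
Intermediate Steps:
Function('D')(x, H) = Rational(142, 3) (Function('D')(x, H) = Add(-4, Mul(Rational(1, 3), 154)) = Add(-4, Rational(154, 3)) = Rational(142, 3))
B = -4914
G = -6311 (G = Mul(Rational(-1, 2), Add(13587, -965)) = Mul(Rational(-1, 2), 12622) = -6311)
Mul(Add(y, G), Pow(Add(B, Function('D')(-191, -100)), -1)) = Mul(Add(-24535, -6311), Pow(Add(-4914, Rational(142, 3)), -1)) = Mul(-30846, Pow(Rational(-14600, 3), -1)) = Mul(-30846, Rational(-3, 14600)) = Rational(46269, 7300)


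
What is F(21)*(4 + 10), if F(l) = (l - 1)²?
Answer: 5600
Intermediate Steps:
F(l) = (-1 + l)²
F(21)*(4 + 10) = (-1 + 21)²*(4 + 10) = 20²*14 = 400*14 = 5600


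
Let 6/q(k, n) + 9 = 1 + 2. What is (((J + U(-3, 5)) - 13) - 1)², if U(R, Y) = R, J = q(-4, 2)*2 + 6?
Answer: 169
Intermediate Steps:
q(k, n) = -1 (q(k, n) = 6/(-9 + (1 + 2)) = 6/(-9 + 3) = 6/(-6) = 6*(-⅙) = -1)
J = 4 (J = -1*2 + 6 = -2 + 6 = 4)
(((J + U(-3, 5)) - 13) - 1)² = (((4 - 3) - 13) - 1)² = ((1 - 13) - 1)² = (-12 - 1)² = (-13)² = 169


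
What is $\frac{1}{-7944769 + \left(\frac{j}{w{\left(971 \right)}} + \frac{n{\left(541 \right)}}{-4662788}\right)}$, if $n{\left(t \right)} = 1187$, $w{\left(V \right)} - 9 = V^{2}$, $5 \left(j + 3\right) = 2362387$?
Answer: $- \frac{10990774164500}{87319156363298501307} \approx -1.2587 \cdot 10^{-7}$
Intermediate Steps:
$j = \frac{2362372}{5}$ ($j = -3 + \frac{1}{5} \cdot 2362387 = -3 + \frac{2362387}{5} = \frac{2362372}{5} \approx 4.7247 \cdot 10^{5}$)
$w{\left(V \right)} = 9 + V^{2}$
$\frac{1}{-7944769 + \left(\frac{j}{w{\left(971 \right)}} + \frac{n{\left(541 \right)}}{-4662788}\right)} = \frac{1}{-7944769 + \left(\frac{2362372}{5 \left(9 + 971^{2}\right)} + \frac{1187}{-4662788}\right)} = \frac{1}{-7944769 + \left(\frac{2362372}{5 \left(9 + 942841\right)} + 1187 \left(- \frac{1}{4662788}\right)\right)} = \frac{1}{-7944769 - \left(\frac{1187}{4662788} - \frac{2362372}{5 \cdot 942850}\right)} = \frac{1}{-7944769 + \left(\frac{2362372}{5} \cdot \frac{1}{942850} - \frac{1187}{4662788}\right)} = \frac{1}{-7944769 + \left(\frac{1181186}{2357125} - \frac{1187}{4662788}\right)} = \frac{1}{-7944769 + \frac{5504821999193}{10990774164500}} = \frac{1}{- \frac{87319156363298501307}{10990774164500}} = - \frac{10990774164500}{87319156363298501307}$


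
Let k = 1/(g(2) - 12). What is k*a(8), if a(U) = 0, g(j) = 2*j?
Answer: 0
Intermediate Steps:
k = -⅛ (k = 1/(2*2 - 12) = 1/(4 - 12) = 1/(-8) = -⅛ ≈ -0.12500)
k*a(8) = -⅛*0 = 0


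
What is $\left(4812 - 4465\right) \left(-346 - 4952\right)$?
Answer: $-1838406$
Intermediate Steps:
$\left(4812 - 4465\right) \left(-346 - 4952\right) = 347 \left(-5298\right) = -1838406$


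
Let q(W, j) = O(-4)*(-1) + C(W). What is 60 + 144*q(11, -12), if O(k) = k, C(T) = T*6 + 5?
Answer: 10860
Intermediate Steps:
C(T) = 5 + 6*T (C(T) = 6*T + 5 = 5 + 6*T)
q(W, j) = 9 + 6*W (q(W, j) = -4*(-1) + (5 + 6*W) = 4 + (5 + 6*W) = 9 + 6*W)
60 + 144*q(11, -12) = 60 + 144*(9 + 6*11) = 60 + 144*(9 + 66) = 60 + 144*75 = 60 + 10800 = 10860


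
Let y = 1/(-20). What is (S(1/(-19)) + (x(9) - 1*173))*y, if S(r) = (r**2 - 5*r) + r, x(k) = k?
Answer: 59127/7220 ≈ 8.1893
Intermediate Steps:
y = -1/20 ≈ -0.050000
S(r) = r**2 - 4*r
(S(1/(-19)) + (x(9) - 1*173))*y = ((-4 + 1/(-19))/(-19) + (9 - 1*173))*(-1/20) = (-(-4 - 1/19)/19 + (9 - 173))*(-1/20) = (-1/19*(-77/19) - 164)*(-1/20) = (77/361 - 164)*(-1/20) = -59127/361*(-1/20) = 59127/7220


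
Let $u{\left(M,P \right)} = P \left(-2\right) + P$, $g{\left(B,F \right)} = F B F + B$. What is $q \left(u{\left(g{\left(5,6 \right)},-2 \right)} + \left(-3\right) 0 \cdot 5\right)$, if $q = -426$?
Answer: $-852$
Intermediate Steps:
$g{\left(B,F \right)} = B + B F^{2}$ ($g{\left(B,F \right)} = B F F + B = B F^{2} + B = B + B F^{2}$)
$u{\left(M,P \right)} = - P$ ($u{\left(M,P \right)} = - 2 P + P = - P$)
$q \left(u{\left(g{\left(5,6 \right)},-2 \right)} + \left(-3\right) 0 \cdot 5\right) = - 426 \left(\left(-1\right) \left(-2\right) + \left(-3\right) 0 \cdot 5\right) = - 426 \left(2 + 0 \cdot 5\right) = - 426 \left(2 + 0\right) = \left(-426\right) 2 = -852$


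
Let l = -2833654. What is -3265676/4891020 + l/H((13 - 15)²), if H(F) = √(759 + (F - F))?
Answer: -816419/1222755 - 2833654*√759/759 ≈ -1.0286e+5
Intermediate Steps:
H(F) = √759 (H(F) = √(759 + 0) = √759)
-3265676/4891020 + l/H((13 - 15)²) = -3265676/4891020 - 2833654*√759/759 = -3265676*1/4891020 - 2833654*√759/759 = -816419/1222755 - 2833654*√759/759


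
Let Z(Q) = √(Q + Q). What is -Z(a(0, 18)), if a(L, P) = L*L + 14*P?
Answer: -6*√14 ≈ -22.450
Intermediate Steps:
a(L, P) = L² + 14*P
Z(Q) = √2*√Q (Z(Q) = √(2*Q) = √2*√Q)
-Z(a(0, 18)) = -√2*√(0² + 14*18) = -√2*√(0 + 252) = -√2*√252 = -√2*6*√7 = -6*√14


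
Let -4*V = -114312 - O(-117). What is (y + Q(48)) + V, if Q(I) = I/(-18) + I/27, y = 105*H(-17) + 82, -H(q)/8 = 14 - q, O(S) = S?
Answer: 93235/36 ≈ 2589.9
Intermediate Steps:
H(q) = -112 + 8*q (H(q) = -8*(14 - q) = -112 + 8*q)
y = -25958 (y = 105*(-112 + 8*(-17)) + 82 = 105*(-112 - 136) + 82 = 105*(-248) + 82 = -26040 + 82 = -25958)
Q(I) = -I/54 (Q(I) = I*(-1/18) + I*(1/27) = -I/18 + I/27 = -I/54)
V = 114195/4 (V = -(-114312 - 1*(-117))/4 = -(-114312 + 117)/4 = -¼*(-114195) = 114195/4 ≈ 28549.)
(y + Q(48)) + V = (-25958 - 1/54*48) + 114195/4 = (-25958 - 8/9) + 114195/4 = -233630/9 + 114195/4 = 93235/36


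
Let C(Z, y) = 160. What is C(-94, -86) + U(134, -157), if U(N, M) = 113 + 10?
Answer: 283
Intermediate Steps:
U(N, M) = 123
C(-94, -86) + U(134, -157) = 160 + 123 = 283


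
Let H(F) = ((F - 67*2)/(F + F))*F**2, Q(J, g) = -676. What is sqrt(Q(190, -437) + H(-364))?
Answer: 2*sqrt(22490) ≈ 299.93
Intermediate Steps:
H(F) = F*(-134 + F)/2 (H(F) = ((F - 134)/((2*F)))*F**2 = ((-134 + F)*(1/(2*F)))*F**2 = ((-134 + F)/(2*F))*F**2 = F*(-134 + F)/2)
sqrt(Q(190, -437) + H(-364)) = sqrt(-676 + (1/2)*(-364)*(-134 - 364)) = sqrt(-676 + (1/2)*(-364)*(-498)) = sqrt(-676 + 90636) = sqrt(89960) = 2*sqrt(22490)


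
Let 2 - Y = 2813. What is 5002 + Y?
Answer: 2191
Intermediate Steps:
Y = -2811 (Y = 2 - 1*2813 = 2 - 2813 = -2811)
5002 + Y = 5002 - 2811 = 2191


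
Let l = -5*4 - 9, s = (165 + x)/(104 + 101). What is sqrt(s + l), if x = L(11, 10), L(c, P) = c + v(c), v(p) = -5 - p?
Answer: I*sqrt(47437)/41 ≈ 5.3122*I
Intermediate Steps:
L(c, P) = -5 (L(c, P) = c + (-5 - c) = -5)
x = -5
s = 32/41 (s = (165 - 5)/(104 + 101) = 160/205 = 160*(1/205) = 32/41 ≈ 0.78049)
l = -29 (l = -20 - 9 = -29)
sqrt(s + l) = sqrt(32/41 - 29) = sqrt(-1157/41) = I*sqrt(47437)/41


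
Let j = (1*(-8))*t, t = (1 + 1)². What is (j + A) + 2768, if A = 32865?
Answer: 35601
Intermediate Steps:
t = 4 (t = 2² = 4)
j = -32 (j = (1*(-8))*4 = -8*4 = -32)
(j + A) + 2768 = (-32 + 32865) + 2768 = 32833 + 2768 = 35601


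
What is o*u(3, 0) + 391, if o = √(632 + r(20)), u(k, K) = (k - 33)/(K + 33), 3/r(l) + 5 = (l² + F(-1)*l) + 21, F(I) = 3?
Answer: 391 - 5*√35799365/1309 ≈ 368.15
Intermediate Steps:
r(l) = 3/(16 + l² + 3*l) (r(l) = 3/(-5 + ((l² + 3*l) + 21)) = 3/(-5 + (21 + l² + 3*l)) = 3/(16 + l² + 3*l))
u(k, K) = (-33 + k)/(33 + K)
o = √35799365/238 (o = √(632 + 3/(16 + 20² + 3*20)) = √(632 + 3/(16 + 400 + 60)) = √(632 + 3/476) = √(300835/476) = √35799365/238 ≈ 25.140)
o*u(3, 0) + 391 = (√35799365/238)*((-33 + 3)/(33 + 0)) + 391 = (√35799365/238)*(-30/33) + 391 = (√35799365/238)*((1/33)*(-30)) + 391 = (√35799365/238)*(-10/11) + 391 = -5*√35799365/1309 + 391 = 391 - 5*√35799365/1309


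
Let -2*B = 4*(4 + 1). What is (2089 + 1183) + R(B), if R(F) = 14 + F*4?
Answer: 3246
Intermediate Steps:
B = -10 (B = -2*(4 + 1) = -2*5 = -½*20 = -10)
R(F) = 14 + 4*F
(2089 + 1183) + R(B) = (2089 + 1183) + (14 + 4*(-10)) = 3272 + (14 - 40) = 3272 - 26 = 3246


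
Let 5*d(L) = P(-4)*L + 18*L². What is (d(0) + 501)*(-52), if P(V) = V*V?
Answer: -26052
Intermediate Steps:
P(V) = V²
d(L) = 16*L/5 + 18*L²/5 (d(L) = ((-4)²*L + 18*L²)/5 = (16*L + 18*L²)/5 = 16*L/5 + 18*L²/5)
(d(0) + 501)*(-52) = ((⅖)*0*(8 + 9*0) + 501)*(-52) = ((⅖)*0*(8 + 0) + 501)*(-52) = ((⅖)*0*8 + 501)*(-52) = (0 + 501)*(-52) = 501*(-52) = -26052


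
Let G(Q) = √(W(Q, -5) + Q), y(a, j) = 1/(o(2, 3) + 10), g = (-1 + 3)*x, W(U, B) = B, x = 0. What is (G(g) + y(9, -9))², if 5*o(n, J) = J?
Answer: -14020/2809 + 10*I*√5/53 ≈ -4.9911 + 0.4219*I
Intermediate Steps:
g = 0 (g = (-1 + 3)*0 = 2*0 = 0)
o(n, J) = J/5
y(a, j) = 5/53 (y(a, j) = 1/((⅕)*3 + 10) = 1/(⅗ + 10) = 1/(53/5) = 5/53)
G(Q) = √(-5 + Q)
(G(g) + y(9, -9))² = (√(-5 + 0) + 5/53)² = (√(-5) + 5/53)² = (I*√5 + 5/53)² = (5/53 + I*√5)²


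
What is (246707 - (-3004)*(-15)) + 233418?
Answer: 435065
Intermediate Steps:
(246707 - (-3004)*(-15)) + 233418 = (246707 - 1*45060) + 233418 = (246707 - 45060) + 233418 = 201647 + 233418 = 435065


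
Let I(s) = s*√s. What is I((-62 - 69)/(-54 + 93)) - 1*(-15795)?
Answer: 15795 - 131*I*√5109/1521 ≈ 15795.0 - 6.1562*I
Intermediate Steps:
I(s) = s^(3/2)
I((-62 - 69)/(-54 + 93)) - 1*(-15795) = ((-62 - 69)/(-54 + 93))^(3/2) - 1*(-15795) = (-131/39)^(3/2) + 15795 = -131*I*√5109/1521 + 15795 = 15795 - 131*I*√5109/1521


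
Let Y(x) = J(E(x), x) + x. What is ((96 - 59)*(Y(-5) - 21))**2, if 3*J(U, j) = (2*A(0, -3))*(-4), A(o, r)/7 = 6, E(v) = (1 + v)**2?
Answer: 26071236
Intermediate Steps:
A(o, r) = 42 (A(o, r) = 7*6 = 42)
J(U, j) = -112 (J(U, j) = ((2*42)*(-4))/3 = (84*(-4))/3 = (1/3)*(-336) = -112)
Y(x) = -112 + x
((96 - 59)*(Y(-5) - 21))**2 = ((96 - 59)*((-112 - 5) - 21))**2 = (37*(-117 - 21))**2 = (37*(-138))**2 = (-5106)**2 = 26071236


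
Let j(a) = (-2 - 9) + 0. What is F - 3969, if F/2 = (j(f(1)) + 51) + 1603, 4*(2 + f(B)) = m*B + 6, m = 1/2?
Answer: -683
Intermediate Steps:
m = ½ ≈ 0.50000
f(B) = -½ + B/8 (f(B) = -2 + (B/2 + 6)/4 = -2 + (6 + B/2)/4 = -2 + (3/2 + B/8) = -½ + B/8)
j(a) = -11 (j(a) = -11 + 0 = -11)
F = 3286 (F = 2*((-11 + 51) + 1603) = 2*(40 + 1603) = 2*1643 = 3286)
F - 3969 = 3286 - 3969 = -683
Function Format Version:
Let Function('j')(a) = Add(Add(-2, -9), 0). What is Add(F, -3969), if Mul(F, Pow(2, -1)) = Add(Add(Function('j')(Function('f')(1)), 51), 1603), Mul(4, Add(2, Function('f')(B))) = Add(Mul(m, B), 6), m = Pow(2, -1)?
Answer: -683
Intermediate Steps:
m = Rational(1, 2) ≈ 0.50000
Function('f')(B) = Add(Rational(-1, 2), Mul(Rational(1, 8), B)) (Function('f')(B) = Add(-2, Mul(Rational(1, 4), Add(Mul(Rational(1, 2), B), 6))) = Add(-2, Mul(Rational(1, 4), Add(6, Mul(Rational(1, 2), B)))) = Add(-2, Add(Rational(3, 2), Mul(Rational(1, 8), B))) = Add(Rational(-1, 2), Mul(Rational(1, 8), B)))
Function('j')(a) = -11 (Function('j')(a) = Add(-11, 0) = -11)
F = 3286 (F = Mul(2, Add(Add(-11, 51), 1603)) = Mul(2, Add(40, 1603)) = Mul(2, 1643) = 3286)
Add(F, -3969) = Add(3286, -3969) = -683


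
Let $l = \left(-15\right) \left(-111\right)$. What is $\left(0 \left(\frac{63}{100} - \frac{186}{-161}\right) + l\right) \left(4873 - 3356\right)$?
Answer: $2525805$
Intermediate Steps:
$l = 1665$
$\left(0 \left(\frac{63}{100} - \frac{186}{-161}\right) + l\right) \left(4873 - 3356\right) = \left(0 \left(\frac{63}{100} - \frac{186}{-161}\right) + 1665\right) \left(4873 - 3356\right) = \left(0 \left(63 \cdot \frac{1}{100} - - \frac{186}{161}\right) + 1665\right) 1517 = \left(0 \left(\frac{63}{100} + \frac{186}{161}\right) + 1665\right) 1517 = \left(0 \cdot \frac{28743}{16100} + 1665\right) 1517 = \left(0 + 1665\right) 1517 = 1665 \cdot 1517 = 2525805$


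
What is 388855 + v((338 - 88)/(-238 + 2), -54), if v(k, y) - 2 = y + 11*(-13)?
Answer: 388660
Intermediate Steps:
v(k, y) = -141 + y (v(k, y) = 2 + (y + 11*(-13)) = 2 + (y - 143) = 2 + (-143 + y) = -141 + y)
388855 + v((338 - 88)/(-238 + 2), -54) = 388855 + (-141 - 54) = 388855 - 195 = 388660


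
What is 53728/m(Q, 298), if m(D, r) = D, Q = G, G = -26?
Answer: -26864/13 ≈ -2066.5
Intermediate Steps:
Q = -26
53728/m(Q, 298) = 53728/(-26) = 53728*(-1/26) = -26864/13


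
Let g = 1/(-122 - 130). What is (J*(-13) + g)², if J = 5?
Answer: 268337161/63504 ≈ 4225.5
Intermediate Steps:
g = -1/252 (g = 1/(-252) = -1/252 ≈ -0.0039683)
(J*(-13) + g)² = (5*(-13) - 1/252)² = (-65 - 1/252)² = (-16381/252)² = 268337161/63504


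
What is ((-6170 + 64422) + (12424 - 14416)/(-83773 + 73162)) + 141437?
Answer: 706300657/3537 ≈ 1.9969e+5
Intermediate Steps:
((-6170 + 64422) + (12424 - 14416)/(-83773 + 73162)) + 141437 = (58252 - 1992/(-10611)) + 141437 = (58252 - 1992*(-1/10611)) + 141437 = (58252 + 664/3537) + 141437 = 206037988/3537 + 141437 = 706300657/3537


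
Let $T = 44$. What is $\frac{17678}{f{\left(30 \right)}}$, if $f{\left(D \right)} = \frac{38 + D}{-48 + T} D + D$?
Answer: $- \frac{8839}{240} \approx -36.829$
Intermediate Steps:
$f{\left(D \right)} = D + D \left(- \frac{19}{2} - \frac{D}{4}\right)$ ($f{\left(D \right)} = \frac{38 + D}{-48 + 44} D + D = \frac{38 + D}{-4} D + D = \left(38 + D\right) \left(- \frac{1}{4}\right) D + D = \left(- \frac{19}{2} - \frac{D}{4}\right) D + D = D \left(- \frac{19}{2} - \frac{D}{4}\right) + D = D + D \left(- \frac{19}{2} - \frac{D}{4}\right)$)
$\frac{17678}{f{\left(30 \right)}} = \frac{17678}{\left(- \frac{1}{4}\right) 30 \left(34 + 30\right)} = \frac{17678}{\left(- \frac{1}{4}\right) 30 \cdot 64} = \frac{17678}{-480} = 17678 \left(- \frac{1}{480}\right) = - \frac{8839}{240}$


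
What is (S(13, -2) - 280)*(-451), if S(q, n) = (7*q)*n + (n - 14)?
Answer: 215578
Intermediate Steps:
S(q, n) = -14 + n + 7*n*q (S(q, n) = 7*n*q + (-14 + n) = -14 + n + 7*n*q)
(S(13, -2) - 280)*(-451) = ((-14 - 2 + 7*(-2)*13) - 280)*(-451) = ((-14 - 2 - 182) - 280)*(-451) = (-198 - 280)*(-451) = -478*(-451) = 215578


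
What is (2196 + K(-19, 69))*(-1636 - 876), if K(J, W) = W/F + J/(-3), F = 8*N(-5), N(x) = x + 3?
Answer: -16564285/3 ≈ -5.5214e+6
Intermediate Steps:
N(x) = 3 + x
F = -16 (F = 8*(3 - 5) = 8*(-2) = -16)
K(J, W) = -J/3 - W/16 (K(J, W) = W/(-16) + J/(-3) = W*(-1/16) + J*(-⅓) = -W/16 - J/3 = -J/3 - W/16)
(2196 + K(-19, 69))*(-1636 - 876) = (2196 + (-⅓*(-19) - 1/16*69))*(-1636 - 876) = (2196 + (19/3 - 69/16))*(-2512) = (2196 + 97/48)*(-2512) = (105505/48)*(-2512) = -16564285/3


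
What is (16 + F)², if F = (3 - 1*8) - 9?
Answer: 4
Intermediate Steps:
F = -14 (F = (3 - 8) - 9 = -5 - 9 = -14)
(16 + F)² = (16 - 14)² = 2² = 4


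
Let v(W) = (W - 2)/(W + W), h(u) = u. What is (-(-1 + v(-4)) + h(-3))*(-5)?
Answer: 55/4 ≈ 13.750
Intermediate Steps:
v(W) = (-2 + W)/(2*W) (v(W) = (-2 + W)/((2*W)) = (-2 + W)*(1/(2*W)) = (-2 + W)/(2*W))
(-(-1 + v(-4)) + h(-3))*(-5) = (-(-1 + (½)*(-2 - 4)/(-4)) - 3)*(-5) = (-(-1 + (½)*(-¼)*(-6)) - 3)*(-5) = (-(-1 + ¾) - 3)*(-5) = (-1*(-¼) - 3)*(-5) = (¼ - 3)*(-5) = -11/4*(-5) = 55/4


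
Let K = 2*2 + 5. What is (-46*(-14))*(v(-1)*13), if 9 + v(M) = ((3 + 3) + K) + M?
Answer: 41860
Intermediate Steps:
K = 9 (K = 4 + 5 = 9)
v(M) = 6 + M (v(M) = -9 + (((3 + 3) + 9) + M) = -9 + ((6 + 9) + M) = -9 + (15 + M) = 6 + M)
(-46*(-14))*(v(-1)*13) = (-46*(-14))*((6 - 1)*13) = 644*(5*13) = 644*65 = 41860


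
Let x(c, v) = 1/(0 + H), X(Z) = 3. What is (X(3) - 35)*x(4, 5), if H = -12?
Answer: 8/3 ≈ 2.6667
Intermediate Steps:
x(c, v) = -1/12 (x(c, v) = 1/(0 - 12) = 1/(-12) = -1/12)
(X(3) - 35)*x(4, 5) = (3 - 35)*(-1/12) = -32*(-1/12) = 8/3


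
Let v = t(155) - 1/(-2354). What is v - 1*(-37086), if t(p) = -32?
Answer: 87225117/2354 ≈ 37054.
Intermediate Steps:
v = -75327/2354 (v = -32 - 1/(-2354) = -32 - 1*(-1/2354) = -32 + 1/2354 = -75327/2354 ≈ -32.000)
v - 1*(-37086) = -75327/2354 - 1*(-37086) = -75327/2354 + 37086 = 87225117/2354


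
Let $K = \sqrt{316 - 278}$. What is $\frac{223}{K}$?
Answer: $\frac{223 \sqrt{38}}{38} \approx 36.175$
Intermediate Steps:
$K = \sqrt{38} \approx 6.1644$
$\frac{223}{K} = \frac{223}{\sqrt{38}} = 223 \frac{\sqrt{38}}{38} = \frac{223 \sqrt{38}}{38}$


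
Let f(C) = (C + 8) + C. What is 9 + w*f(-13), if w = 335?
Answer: -6021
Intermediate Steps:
f(C) = 8 + 2*C (f(C) = (8 + C) + C = 8 + 2*C)
9 + w*f(-13) = 9 + 335*(8 + 2*(-13)) = 9 + 335*(8 - 26) = 9 + 335*(-18) = 9 - 6030 = -6021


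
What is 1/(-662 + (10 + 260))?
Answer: -1/392 ≈ -0.0025510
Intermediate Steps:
1/(-662 + (10 + 260)) = 1/(-662 + 270) = 1/(-392) = -1/392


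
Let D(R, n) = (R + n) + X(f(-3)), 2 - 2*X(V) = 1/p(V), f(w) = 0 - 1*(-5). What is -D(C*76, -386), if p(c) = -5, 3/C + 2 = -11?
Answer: 52317/130 ≈ 402.44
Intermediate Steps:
C = -3/13 (C = 3/(-2 - 11) = 3/(-13) = 3*(-1/13) = -3/13 ≈ -0.23077)
f(w) = 5 (f(w) = 0 + 5 = 5)
X(V) = 11/10 (X(V) = 1 - ½/(-5) = 1 - ½*(-⅕) = 1 + ⅒ = 11/10)
D(R, n) = 11/10 + R + n (D(R, n) = (R + n) + 11/10 = 11/10 + R + n)
-D(C*76, -386) = -(11/10 - 3/13*76 - 386) = -(11/10 - 228/13 - 386) = -1*(-52317/130) = 52317/130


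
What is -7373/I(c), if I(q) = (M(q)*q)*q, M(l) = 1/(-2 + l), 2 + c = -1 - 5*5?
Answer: 110595/392 ≈ 282.13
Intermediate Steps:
c = -28 (c = -2 + (-1 - 5*5) = -2 + (-1 - 25) = -2 - 26 = -28)
I(q) = q**2/(-2 + q) (I(q) = (q/(-2 + q))*q = q**2/(-2 + q))
-7373/I(c) = -7373/((-28)**2/(-2 - 28)) = -7373/(784/(-30)) = -7373/(784*(-1/30)) = -7373/(-392/15) = -7373*(-15/392) = 110595/392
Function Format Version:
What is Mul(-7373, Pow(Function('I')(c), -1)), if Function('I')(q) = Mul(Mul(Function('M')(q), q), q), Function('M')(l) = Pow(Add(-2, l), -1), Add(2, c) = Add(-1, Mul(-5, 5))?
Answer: Rational(110595, 392) ≈ 282.13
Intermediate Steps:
c = -28 (c = Add(-2, Add(-1, Mul(-5, 5))) = Add(-2, Add(-1, -25)) = Add(-2, -26) = -28)
Function('I')(q) = Mul(Pow(q, 2), Pow(Add(-2, q), -1)) (Function('I')(q) = Mul(Mul(Pow(Add(-2, q), -1), q), q) = Mul(Mul(q, Pow(Add(-2, q), -1)), q) = Mul(Pow(q, 2), Pow(Add(-2, q), -1)))
Mul(-7373, Pow(Function('I')(c), -1)) = Mul(-7373, Pow(Mul(Pow(-28, 2), Pow(Add(-2, -28), -1)), -1)) = Mul(-7373, Pow(Mul(784, Pow(-30, -1)), -1)) = Mul(-7373, Pow(Mul(784, Rational(-1, 30)), -1)) = Mul(-7373, Pow(Rational(-392, 15), -1)) = Mul(-7373, Rational(-15, 392)) = Rational(110595, 392)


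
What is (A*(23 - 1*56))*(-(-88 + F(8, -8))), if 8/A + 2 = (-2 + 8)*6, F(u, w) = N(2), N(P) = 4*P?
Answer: -10560/17 ≈ -621.18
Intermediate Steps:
F(u, w) = 8 (F(u, w) = 4*2 = 8)
A = 4/17 (A = 8/(-2 + (-2 + 8)*6) = 8/(-2 + 6*6) = 8/(-2 + 36) = 8/34 = 8*(1/34) = 4/17 ≈ 0.23529)
(A*(23 - 1*56))*(-(-88 + F(8, -8))) = (4*(23 - 1*56)/17)*(-(-88 + 8)) = (4*(23 - 56)/17)*(-1*(-80)) = ((4/17)*(-33))*80 = -132/17*80 = -10560/17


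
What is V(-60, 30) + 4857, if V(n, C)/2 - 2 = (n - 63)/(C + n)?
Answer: 24346/5 ≈ 4869.2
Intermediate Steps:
V(n, C) = 4 + 2*(-63 + n)/(C + n) (V(n, C) = 4 + 2*((n - 63)/(C + n)) = 4 + 2*((-63 + n)/(C + n)) = 4 + 2*(-63 + n)/(C + n))
V(-60, 30) + 4857 = 2*(-63 + 2*30 + 3*(-60))/(30 - 60) + 4857 = 2*(-63 + 60 - 180)/(-30) + 4857 = 2*(-1/30)*(-183) + 4857 = 61/5 + 4857 = 24346/5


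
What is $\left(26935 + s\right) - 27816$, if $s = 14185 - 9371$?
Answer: $3933$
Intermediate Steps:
$s = 4814$ ($s = 14185 - 9371 = 4814$)
$\left(26935 + s\right) - 27816 = \left(26935 + 4814\right) - 27816 = 31749 - 27816 = 3933$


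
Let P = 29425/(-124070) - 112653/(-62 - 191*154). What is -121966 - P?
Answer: -44605342159753/365708732 ≈ -1.2197e+5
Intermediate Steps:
P = 1310952641/365708732 (P = 29425*(-1/124070) - 112653/(-62 - 29414) = -5885/24814 - 112653/(-29476) = -5885/24814 - 112653*(-1/29476) = -5885/24814 + 112653/29476 = 1310952641/365708732 ≈ 3.5847)
-121966 - P = -121966 - 1*1310952641/365708732 = -121966 - 1310952641/365708732 = -44605342159753/365708732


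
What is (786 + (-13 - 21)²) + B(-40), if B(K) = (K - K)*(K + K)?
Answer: 1942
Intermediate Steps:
B(K) = 0 (B(K) = 0*(2*K) = 0)
(786 + (-13 - 21)²) + B(-40) = (786 + (-13 - 21)²) + 0 = (786 + (-34)²) + 0 = (786 + 1156) + 0 = 1942 + 0 = 1942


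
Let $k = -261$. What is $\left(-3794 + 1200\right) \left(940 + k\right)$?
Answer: $-1761326$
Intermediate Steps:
$\left(-3794 + 1200\right) \left(940 + k\right) = \left(-3794 + 1200\right) \left(940 - 261\right) = \left(-2594\right) 679 = -1761326$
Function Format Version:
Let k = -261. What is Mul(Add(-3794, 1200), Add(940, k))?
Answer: -1761326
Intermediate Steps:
Mul(Add(-3794, 1200), Add(940, k)) = Mul(Add(-3794, 1200), Add(940, -261)) = Mul(-2594, 679) = -1761326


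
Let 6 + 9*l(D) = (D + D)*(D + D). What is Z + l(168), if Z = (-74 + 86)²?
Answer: 38062/3 ≈ 12687.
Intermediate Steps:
Z = 144 (Z = 12² = 144)
l(D) = -⅔ + 4*D²/9 (l(D) = -⅔ + ((D + D)*(D + D))/9 = -⅔ + ((2*D)*(2*D))/9 = -⅔ + (4*D²)/9 = -⅔ + 4*D²/9)
Z + l(168) = 144 + (-⅔ + (4/9)*168²) = 144 + (-⅔ + (4/9)*28224) = 144 + (-⅔ + 12544) = 144 + 37630/3 = 38062/3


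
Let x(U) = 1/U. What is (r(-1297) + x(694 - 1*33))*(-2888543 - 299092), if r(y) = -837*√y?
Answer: -3187635/661 + 2668050495*I*√1297 ≈ -4822.4 + 9.6087e+10*I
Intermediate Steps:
(r(-1297) + x(694 - 1*33))*(-2888543 - 299092) = (-837*I*√1297 + 1/(694 - 1*33))*(-2888543 - 299092) = (-837*I*√1297 + 1/(694 - 33))*(-3187635) = (-837*I*√1297 + 1/661)*(-3187635) = (1/661 - 837*I*√1297)*(-3187635) = -3187635/661 + 2668050495*I*√1297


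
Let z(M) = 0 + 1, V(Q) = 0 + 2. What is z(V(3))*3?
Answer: 3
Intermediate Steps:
V(Q) = 2
z(M) = 1
z(V(3))*3 = 1*3 = 3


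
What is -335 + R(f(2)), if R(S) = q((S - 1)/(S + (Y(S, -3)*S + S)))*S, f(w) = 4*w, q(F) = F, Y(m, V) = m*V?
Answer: -7377/22 ≈ -335.32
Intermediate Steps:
Y(m, V) = V*m
R(S) = S*(-1 + S)/(-3*S² + 2*S) (R(S) = ((S - 1)/(S + ((-3*S)*S + S)))*S = ((-1 + S)/(S + (-3*S² + S)))*S = ((-1 + S)/(S + (S - 3*S²)))*S = ((-1 + S)/(-3*S² + 2*S))*S = S*(-1 + S)/(-3*S² + 2*S))
-335 + R(f(2)) = -335 + (1 - 4*2)/(-2 + 3*(4*2)) = -335 + (1 - 1*8)/(-2 + 3*8) = -335 + (1 - 8)/(-2 + 24) = -335 - 7/22 = -7377/22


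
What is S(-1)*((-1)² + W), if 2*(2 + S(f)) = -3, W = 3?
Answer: -14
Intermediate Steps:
S(f) = -7/2 (S(f) = -2 + (½)*(-3) = -2 - 3/2 = -7/2)
S(-1)*((-1)² + W) = -7*((-1)² + 3)/2 = -7*(1 + 3)/2 = -7/2*4 = -14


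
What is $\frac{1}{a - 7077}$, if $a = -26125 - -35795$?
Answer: $\frac{1}{2593} \approx 0.00038565$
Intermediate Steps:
$a = 9670$ ($a = -26125 + 35795 = 9670$)
$\frac{1}{a - 7077} = \frac{1}{9670 - 7077} = \frac{1}{2593}$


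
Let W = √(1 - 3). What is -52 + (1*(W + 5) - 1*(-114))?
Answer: 67 + I*√2 ≈ 67.0 + 1.4142*I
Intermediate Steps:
W = I*√2 (W = √(-2) = I*√2 ≈ 1.4142*I)
-52 + (1*(W + 5) - 1*(-114)) = -52 + (1*(I*√2 + 5) - 1*(-114)) = -52 + (1*(5 + I*√2) + 114) = -52 + ((5 + I*√2) + 114) = -52 + (119 + I*√2) = 67 + I*√2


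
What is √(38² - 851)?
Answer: √593 ≈ 24.352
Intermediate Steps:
√(38² - 851) = √(1444 - 851) = √593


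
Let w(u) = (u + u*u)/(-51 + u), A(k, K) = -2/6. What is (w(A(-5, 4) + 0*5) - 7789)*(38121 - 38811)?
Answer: 413829340/77 ≈ 5.3744e+6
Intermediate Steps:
A(k, K) = -⅓ (A(k, K) = -2*⅙ = -⅓)
w(u) = (u + u²)/(-51 + u)
(w(A(-5, 4) + 0*5) - 7789)*(38121 - 38811) = ((-⅓ + 0*5)*(1 + (-⅓ + 0*5))/(-51 + (-⅓ + 0*5)) - 7789)*(38121 - 38811) = ((-⅓ + 0)*(1 + (-⅓ + 0))/(-51 + (-⅓ + 0)) - 7789)*(-690) = (-(1 - ⅓)/(3*(-51 - ⅓)) - 7789)*(-690) = (-⅓*⅔/(-154/3) - 7789)*(-690) = (-⅓*(-3/154)*⅔ - 7789)*(-690) = (1/231 - 7789)*(-690) = -1799258/231*(-690) = 413829340/77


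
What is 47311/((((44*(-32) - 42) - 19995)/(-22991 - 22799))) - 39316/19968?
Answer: 2162862340315/21410688 ≈ 1.0102e+5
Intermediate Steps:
47311/((((44*(-32) - 42) - 19995)/(-22991 - 22799))) - 39316/19968 = 47311/((((-1408 - 42) - 19995)/(-45790))) - 39316*1/19968 = 47311/(((-1450 - 19995)*(-1/45790))) - 9829/4992 = 47311/((-21445*(-1/45790))) - 9829/4992 = 47311/(4289/9158) - 9829/4992 = 47311*(9158/4289) - 9829/4992 = 433274138/4289 - 9829/4992 = 2162862340315/21410688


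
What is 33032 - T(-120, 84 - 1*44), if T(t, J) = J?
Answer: 32992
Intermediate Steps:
33032 - T(-120, 84 - 1*44) = 33032 - (84 - 1*44) = 33032 - (84 - 44) = 33032 - 1*40 = 33032 - 40 = 32992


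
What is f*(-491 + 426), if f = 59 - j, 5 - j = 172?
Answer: -14690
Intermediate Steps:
j = -167 (j = 5 - 1*172 = 5 - 172 = -167)
f = 226 (f = 59 - 1*(-167) = 59 + 167 = 226)
f*(-491 + 426) = 226*(-491 + 426) = 226*(-65) = -14690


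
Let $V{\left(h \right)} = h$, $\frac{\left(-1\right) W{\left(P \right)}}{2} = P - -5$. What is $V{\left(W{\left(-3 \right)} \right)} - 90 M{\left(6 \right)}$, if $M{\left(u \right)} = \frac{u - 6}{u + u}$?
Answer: $-4$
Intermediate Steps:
$W{\left(P \right)} = -10 - 2 P$ ($W{\left(P \right)} = - 2 \left(P - -5\right) = - 2 \left(P + 5\right) = - 2 \left(5 + P\right) = -10 - 2 P$)
$M{\left(u \right)} = \frac{-6 + u}{2 u}$
$V{\left(W{\left(-3 \right)} \right)} - 90 M{\left(6 \right)} = \left(-10 - -6\right) - 90 \frac{-6 + 6}{2 \cdot 6} = \left(-10 + 6\right) - 90 \cdot \frac{1}{2} \cdot \frac{1}{6} \cdot 0 = -4 - 0 = -4 + 0 = -4$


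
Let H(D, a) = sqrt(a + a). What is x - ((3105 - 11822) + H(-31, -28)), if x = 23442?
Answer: 32159 - 2*I*sqrt(14) ≈ 32159.0 - 7.4833*I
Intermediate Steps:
H(D, a) = sqrt(2)*sqrt(a) (H(D, a) = sqrt(2*a) = sqrt(2)*sqrt(a))
x - ((3105 - 11822) + H(-31, -28)) = 23442 - ((3105 - 11822) + sqrt(2)*sqrt(-28)) = 23442 - (-8717 + sqrt(2)*(2*I*sqrt(7))) = 23442 - (-8717 + 2*I*sqrt(14)) = 23442 + (8717 - 2*I*sqrt(14)) = 32159 - 2*I*sqrt(14)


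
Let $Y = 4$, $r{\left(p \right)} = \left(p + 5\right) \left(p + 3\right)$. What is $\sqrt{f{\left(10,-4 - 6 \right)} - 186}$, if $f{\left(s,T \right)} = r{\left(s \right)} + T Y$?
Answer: $i \sqrt{31} \approx 5.5678 i$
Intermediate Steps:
$r{\left(p \right)} = \left(3 + p\right) \left(5 + p\right)$ ($r{\left(p \right)} = \left(5 + p\right) \left(3 + p\right) = \left(3 + p\right) \left(5 + p\right)$)
$f{\left(s,T \right)} = 15 + s^{2} + 4 T + 8 s$ ($f{\left(s,T \right)} = \left(15 + s^{2} + 8 s\right) + T 4 = \left(15 + s^{2} + 8 s\right) + 4 T = 15 + s^{2} + 4 T + 8 s$)
$\sqrt{f{\left(10,-4 - 6 \right)} - 186} = \sqrt{\left(15 + 10^{2} + 4 \left(-4 - 6\right) + 8 \cdot 10\right) - 186} = \sqrt{\left(15 + 100 + 4 \left(-10\right) + 80\right) - 186} = \sqrt{\left(15 + 100 - 40 + 80\right) - 186} = \sqrt{155 - 186} = \sqrt{-31} = i \sqrt{31}$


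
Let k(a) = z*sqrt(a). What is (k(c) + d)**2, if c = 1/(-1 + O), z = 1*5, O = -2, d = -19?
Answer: 1058/3 - 190*I*sqrt(3)/3 ≈ 352.67 - 109.7*I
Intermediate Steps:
z = 5
c = -1/3 (c = 1/(-1 - 2) = 1/(-3) = -1/3 ≈ -0.33333)
k(a) = 5*sqrt(a)
(k(c) + d)**2 = (5*sqrt(-1/3) - 19)**2 = (5*(I*sqrt(3)/3) - 19)**2 = (5*I*sqrt(3)/3 - 19)**2 = (-19 + 5*I*sqrt(3)/3)**2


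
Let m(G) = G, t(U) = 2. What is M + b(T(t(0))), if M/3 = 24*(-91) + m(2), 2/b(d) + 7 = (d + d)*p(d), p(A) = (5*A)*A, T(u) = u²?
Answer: -4143616/633 ≈ -6546.0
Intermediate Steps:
p(A) = 5*A²
b(d) = 2/(-7 + 10*d³) (b(d) = 2/(-7 + (d + d)*(5*d²)) = 2/(-7 + (2*d)*(5*d²)) = 2/(-7 + 10*d³))
M = -6546 (M = 3*(24*(-91) + 2) = 3*(-2184 + 2) = 3*(-2182) = -6546)
M + b(T(t(0))) = -6546 + 2/(-7 + 10*(2²)³) = -6546 + 2/(-7 + 10*4³) = -6546 + 2/(-7 + 10*64) = -6546 + 2/(-7 + 640) = -6546 + 2/633 = -4143616/633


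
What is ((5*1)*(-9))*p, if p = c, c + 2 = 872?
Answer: -39150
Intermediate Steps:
c = 870 (c = -2 + 872 = 870)
p = 870
((5*1)*(-9))*p = ((5*1)*(-9))*870 = (5*(-9))*870 = -45*870 = -39150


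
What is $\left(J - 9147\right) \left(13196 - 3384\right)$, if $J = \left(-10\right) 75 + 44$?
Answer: $-96677636$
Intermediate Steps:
$J = -706$ ($J = -750 + 44 = -706$)
$\left(J - 9147\right) \left(13196 - 3384\right) = \left(-706 - 9147\right) \left(13196 - 3384\right) = \left(-9853\right) 9812 = -96677636$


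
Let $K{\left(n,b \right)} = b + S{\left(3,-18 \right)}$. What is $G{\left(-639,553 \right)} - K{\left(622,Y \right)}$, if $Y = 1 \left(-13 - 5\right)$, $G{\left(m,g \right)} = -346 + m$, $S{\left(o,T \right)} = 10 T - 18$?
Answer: $-769$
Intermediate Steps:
$S{\left(o,T \right)} = -18 + 10 T$
$Y = -18$ ($Y = 1 \left(-18\right) = -18$)
$K{\left(n,b \right)} = -198 + b$ ($K{\left(n,b \right)} = b + \left(-18 + 10 \left(-18\right)\right) = b - 198 = -198 + b$)
$G{\left(-639,553 \right)} - K{\left(622,Y \right)} = \left(-346 - 639\right) - \left(-198 - 18\right) = -985 - -216 = -985 + 216 = -769$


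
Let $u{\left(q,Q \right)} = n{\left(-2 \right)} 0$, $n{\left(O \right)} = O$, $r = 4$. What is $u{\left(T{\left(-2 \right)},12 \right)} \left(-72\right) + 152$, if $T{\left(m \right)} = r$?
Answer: $152$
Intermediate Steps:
$T{\left(m \right)} = 4$
$u{\left(q,Q \right)} = 0$ ($u{\left(q,Q \right)} = \left(-2\right) 0 = 0$)
$u{\left(T{\left(-2 \right)},12 \right)} \left(-72\right) + 152 = 0 \left(-72\right) + 152 = 0 + 152 = 152$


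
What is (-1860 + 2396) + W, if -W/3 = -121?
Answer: 899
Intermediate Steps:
W = 363 (W = -3*(-121) = 363)
(-1860 + 2396) + W = (-1860 + 2396) + 363 = 536 + 363 = 899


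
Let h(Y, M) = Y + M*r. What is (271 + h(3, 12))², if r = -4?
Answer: 51076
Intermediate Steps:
h(Y, M) = Y - 4*M (h(Y, M) = Y + M*(-4) = Y - 4*M)
(271 + h(3, 12))² = (271 + (3 - 4*12))² = (271 + (3 - 48))² = (271 - 45)² = 226² = 51076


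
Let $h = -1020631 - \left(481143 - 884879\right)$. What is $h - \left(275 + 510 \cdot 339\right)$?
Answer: $-790060$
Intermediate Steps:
$h = -616895$ ($h = -1020631 - -403736 = -1020631 + 403736 = -616895$)
$h - \left(275 + 510 \cdot 339\right) = -616895 - \left(275 + 510 \cdot 339\right) = -616895 - \left(275 + 172890\right) = -616895 - 173165 = -790060$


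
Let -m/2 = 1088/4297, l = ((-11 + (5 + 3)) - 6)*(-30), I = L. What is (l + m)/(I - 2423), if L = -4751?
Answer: -579007/15413339 ≈ -0.037565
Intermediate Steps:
I = -4751
l = 270 (l = ((-11 + 8) - 6)*(-30) = (-3 - 6)*(-30) = -9*(-30) = 270)
m = -2176/4297 ≈ -0.50640
(l + m)/(I - 2423) = (270 - 2176/4297)/(-4751 - 2423) = (1158014/4297)/(-7174) = (1158014/4297)*(-1/7174) = -579007/15413339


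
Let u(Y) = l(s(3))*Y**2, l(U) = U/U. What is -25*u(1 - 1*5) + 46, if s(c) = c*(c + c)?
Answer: -354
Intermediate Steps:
s(c) = 2*c**2 (s(c) = c*(2*c) = 2*c**2)
l(U) = 1
u(Y) = Y**2 (u(Y) = 1*Y**2 = Y**2)
-25*u(1 - 1*5) + 46 = -25*(1 - 1*5)**2 + 46 = -25*(1 - 5)**2 + 46 = -25*(-4)**2 + 46 = -25*16 + 46 = -400 + 46 = -354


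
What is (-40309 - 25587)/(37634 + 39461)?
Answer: -65896/77095 ≈ -0.85474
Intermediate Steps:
(-40309 - 25587)/(37634 + 39461) = -65896/77095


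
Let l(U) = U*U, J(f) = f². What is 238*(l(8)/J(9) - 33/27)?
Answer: -8330/81 ≈ -102.84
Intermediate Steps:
l(U) = U²
238*(l(8)/J(9) - 33/27) = 238*(8²/(9²) - 33/27) = 238*(64/81 - 33*1/27) = 238*(64*(1/81) - 11/9) = 238*(64/81 - 11/9) = 238*(-35/81) = -8330/81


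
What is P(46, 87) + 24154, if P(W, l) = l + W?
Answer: 24287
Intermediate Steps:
P(W, l) = W + l
P(46, 87) + 24154 = (46 + 87) + 24154 = 133 + 24154 = 24287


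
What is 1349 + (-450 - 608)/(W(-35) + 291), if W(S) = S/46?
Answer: 17961831/13351 ≈ 1345.4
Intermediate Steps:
W(S) = S/46 (W(S) = S*(1/46) = S/46)
1349 + (-450 - 608)/(W(-35) + 291) = 1349 + (-450 - 608)/((1/46)*(-35) + 291) = 1349 - 1058/(-35/46 + 291) = 1349 - 1058/13351/46 = 1349 - 1058*46/13351 = 1349 - 48668/13351 = 17961831/13351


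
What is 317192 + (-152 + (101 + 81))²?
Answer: 318092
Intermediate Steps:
317192 + (-152 + (101 + 81))² = 317192 + (-152 + 182)² = 317192 + 30² = 317192 + 900 = 318092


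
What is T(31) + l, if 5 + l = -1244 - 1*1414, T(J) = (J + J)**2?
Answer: 1181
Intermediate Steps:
T(J) = 4*J**2 (T(J) = (2*J)**2 = 4*J**2)
l = -2663 (l = -5 + (-1244 - 1*1414) = -5 + (-1244 - 1414) = -5 - 2658 = -2663)
T(31) + l = 4*31**2 - 2663 = 4*961 - 2663 = 3844 - 2663 = 1181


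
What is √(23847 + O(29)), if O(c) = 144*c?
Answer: √28023 ≈ 167.40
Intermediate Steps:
√(23847 + O(29)) = √(23847 + 144*29) = √(23847 + 4176) = √28023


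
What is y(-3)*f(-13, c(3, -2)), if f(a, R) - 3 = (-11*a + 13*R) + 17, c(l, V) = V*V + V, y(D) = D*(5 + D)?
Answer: -1134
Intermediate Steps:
c(l, V) = V + V² (c(l, V) = V² + V = V + V²)
f(a, R) = 20 - 11*a + 13*R (f(a, R) = 3 + ((-11*a + 13*R) + 17) = 3 + (17 - 11*a + 13*R) = 20 - 11*a + 13*R)
y(-3)*f(-13, c(3, -2)) = (-3*(5 - 3))*(20 - 11*(-13) + 13*(-2*(1 - 2))) = (-3*2)*(20 + 143 + 13*(-2*(-1))) = -6*(20 + 143 + 13*2) = -6*(20 + 143 + 26) = -6*189 = -1134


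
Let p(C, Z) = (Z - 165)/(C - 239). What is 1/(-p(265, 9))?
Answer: 1/6 ≈ 0.16667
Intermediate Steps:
p(C, Z) = (-165 + Z)/(-239 + C)
1/(-p(265, 9)) = 1/(-(-165 + 9)/(-239 + 265)) = 1/(-(-156)/26) = 1/(-1*(-6)) = 1/6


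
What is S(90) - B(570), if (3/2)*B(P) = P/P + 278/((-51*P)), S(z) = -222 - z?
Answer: -13633552/43605 ≈ -312.66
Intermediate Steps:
B(P) = ⅔ - 556/(153*P) (B(P) = 2*(P/P + 278/((-51*P)))/3 = 2*(1 + 278*(-1/(51*P)))/3 = 2*(1 - 278/(51*P))/3 = ⅔ - 556/(153*P))
S(90) - B(570) = (-222 - 1*90) - 2*(-278 + 51*570)/(153*570) = (-222 - 90) - 2*(-278 + 29070)/(153*570) = -312 - 2*28792/(153*570) = -312 - 1*28792/43605 = -312 - 28792/43605 = -13633552/43605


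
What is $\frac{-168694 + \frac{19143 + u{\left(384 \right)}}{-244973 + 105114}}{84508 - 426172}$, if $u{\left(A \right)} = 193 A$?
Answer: $\frac{23593467401}{47784785376} \approx 0.49374$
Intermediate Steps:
$\frac{-168694 + \frac{19143 + u{\left(384 \right)}}{-244973 + 105114}}{84508 - 426172} = \frac{-168694 + \frac{19143 + 193 \cdot 384}{-244973 + 105114}}{84508 - 426172} = \frac{-168694 + \frac{19143 + 74112}{-139859}}{-341664} = \left(-168694 + 93255 \left(- \frac{1}{139859}\right)\right) \left(- \frac{1}{341664}\right) = \left(-168694 - \frac{93255}{139859}\right) \left(- \frac{1}{341664}\right) = \left(- \frac{23593467401}{139859}\right) \left(- \frac{1}{341664}\right) = \frac{23593467401}{47784785376}$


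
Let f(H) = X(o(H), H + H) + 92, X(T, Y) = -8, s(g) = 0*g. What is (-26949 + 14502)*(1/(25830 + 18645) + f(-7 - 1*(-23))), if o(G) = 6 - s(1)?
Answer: -15500253249/14825 ≈ -1.0455e+6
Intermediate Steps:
s(g) = 0
o(G) = 6 (o(G) = 6 - 1*0 = 6 + 0 = 6)
f(H) = 84 (f(H) = -8 + 92 = 84)
(-26949 + 14502)*(1/(25830 + 18645) + f(-7 - 1*(-23))) = (-26949 + 14502)*(1/(25830 + 18645) + 84) = -12447*(1/44475 + 84) = -12447*3735901/44475 = -15500253249/14825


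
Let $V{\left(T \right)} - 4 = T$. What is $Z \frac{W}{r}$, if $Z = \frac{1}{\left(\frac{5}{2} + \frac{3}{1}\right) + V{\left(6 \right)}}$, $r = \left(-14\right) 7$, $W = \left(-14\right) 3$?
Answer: $\frac{6}{217} \approx 0.02765$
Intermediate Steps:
$W = -42$
$V{\left(T \right)} = 4 + T$
$r = -98$
$Z = \frac{2}{31}$ ($Z = \frac{1}{\left(\frac{5}{2} + \frac{3}{1}\right) + \left(4 + 6\right)} = \frac{1}{\left(5 \cdot \frac{1}{2} + 3 \cdot 1\right) + 10} = \frac{1}{\left(\frac{5}{2} + 3\right) + 10} = \frac{1}{\frac{11}{2} + 10} = \frac{1}{\frac{31}{2}} = \frac{2}{31} \approx 0.064516$)
$Z \frac{W}{r} = \frac{2 \left(- \frac{42}{-98}\right)}{31} = \frac{2 \left(\left(-42\right) \left(- \frac{1}{98}\right)\right)}{31} = \frac{2}{31} \cdot \frac{3}{7} = \frac{6}{217}$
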